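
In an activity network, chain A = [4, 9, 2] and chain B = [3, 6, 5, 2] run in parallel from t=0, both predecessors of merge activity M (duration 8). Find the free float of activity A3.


ES(A3) = sum of predecessors on chain A = 13
EF(A3) = ES + duration = 13 + 2 = 15
Successor of A3 is M. ES(M) = max(sum(A), sum(B)) = max(15, 16) = 16
Free float = ES(successor) - EF(current) = 16 - 15 = 1

1


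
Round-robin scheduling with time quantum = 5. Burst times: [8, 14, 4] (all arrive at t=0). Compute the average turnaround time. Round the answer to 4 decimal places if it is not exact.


Time quantum = 5
Execution trace:
  J1 runs 5 units, time = 5
  J2 runs 5 units, time = 10
  J3 runs 4 units, time = 14
  J1 runs 3 units, time = 17
  J2 runs 5 units, time = 22
  J2 runs 4 units, time = 26
Finish times: [17, 26, 14]
Average turnaround = 57/3 = 19.0

19.0


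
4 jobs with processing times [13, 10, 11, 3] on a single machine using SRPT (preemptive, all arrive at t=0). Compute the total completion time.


Since all jobs arrive at t=0, SRPT equals SPT ordering.
SPT order: [3, 10, 11, 13]
Completion times:
  Job 1: p=3, C=3
  Job 2: p=10, C=13
  Job 3: p=11, C=24
  Job 4: p=13, C=37
Total completion time = 3 + 13 + 24 + 37 = 77

77


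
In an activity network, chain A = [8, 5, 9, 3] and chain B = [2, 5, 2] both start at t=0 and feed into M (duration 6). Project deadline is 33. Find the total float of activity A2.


Forward pass: ES(A2) = sum of predecessors on chain A = 8
EF = ES + duration = 8 + 5 = 13
Backward pass: LF(M) = deadline = 33; LS(M) = 33 - 6 = 27
LF(A2) = LS(M) - sum(successors on chain A) = 27 - 12 = 15
LS = LF - duration = 15 - 5 = 10
Total float = LS - ES = 10 - 8 = 2

2


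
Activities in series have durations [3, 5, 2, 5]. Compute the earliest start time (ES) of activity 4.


Activity 4 starts after activities 1 through 3 complete.
Predecessor durations: [3, 5, 2]
ES = 3 + 5 + 2 = 10

10


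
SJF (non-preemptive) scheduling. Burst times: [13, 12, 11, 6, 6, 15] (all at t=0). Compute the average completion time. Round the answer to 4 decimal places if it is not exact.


SJF order (ascending): [6, 6, 11, 12, 13, 15]
Completion times:
  Job 1: burst=6, C=6
  Job 2: burst=6, C=12
  Job 3: burst=11, C=23
  Job 4: burst=12, C=35
  Job 5: burst=13, C=48
  Job 6: burst=15, C=63
Average completion = 187/6 = 31.1667

31.1667


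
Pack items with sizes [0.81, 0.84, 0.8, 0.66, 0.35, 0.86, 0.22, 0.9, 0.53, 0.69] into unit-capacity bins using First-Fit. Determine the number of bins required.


Place items sequentially using First-Fit:
  Item 0.81 -> new Bin 1
  Item 0.84 -> new Bin 2
  Item 0.8 -> new Bin 3
  Item 0.66 -> new Bin 4
  Item 0.35 -> new Bin 5
  Item 0.86 -> new Bin 6
  Item 0.22 -> Bin 4 (now 0.88)
  Item 0.9 -> new Bin 7
  Item 0.53 -> Bin 5 (now 0.88)
  Item 0.69 -> new Bin 8
Total bins used = 8

8


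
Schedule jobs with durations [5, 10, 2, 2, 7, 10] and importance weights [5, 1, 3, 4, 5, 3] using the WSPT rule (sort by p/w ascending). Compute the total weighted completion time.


Compute p/w ratios and sort ascending (WSPT): [(2, 4), (2, 3), (5, 5), (7, 5), (10, 3), (10, 1)]
Compute weighted completion times:
  Job (p=2,w=4): C=2, w*C=4*2=8
  Job (p=2,w=3): C=4, w*C=3*4=12
  Job (p=5,w=5): C=9, w*C=5*9=45
  Job (p=7,w=5): C=16, w*C=5*16=80
  Job (p=10,w=3): C=26, w*C=3*26=78
  Job (p=10,w=1): C=36, w*C=1*36=36
Total weighted completion time = 259

259


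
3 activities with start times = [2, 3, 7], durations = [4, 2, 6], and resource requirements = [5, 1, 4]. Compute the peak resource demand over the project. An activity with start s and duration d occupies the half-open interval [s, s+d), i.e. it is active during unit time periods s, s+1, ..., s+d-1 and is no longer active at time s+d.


Each activity i is active on [start_i, start_i + duration_i).
Compute total resource usage per time slot:
  t=0: active resources = [], total = 0
  t=1: active resources = [], total = 0
  t=2: active resources = [5], total = 5
  t=3: active resources = [5, 1], total = 6
  t=4: active resources = [5, 1], total = 6
  t=5: active resources = [5], total = 5
  t=6: active resources = [], total = 0
  t=7: active resources = [4], total = 4
  t=8: active resources = [4], total = 4
  t=9: active resources = [4], total = 4
  t=10: active resources = [4], total = 4
  t=11: active resources = [4], total = 4
  t=12: active resources = [4], total = 4
Peak resource demand = 6

6


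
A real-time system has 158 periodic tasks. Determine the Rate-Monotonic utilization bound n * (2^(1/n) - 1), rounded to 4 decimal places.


Compute 2^(1/158) = 1.0043966445
Subtract 1: 1.0043966445 - 1 = 0.0043966445
Multiply by n: 158 * 0.0043966445 = 0.6946698310
Round to 4 dp: 0.6947

0.6947


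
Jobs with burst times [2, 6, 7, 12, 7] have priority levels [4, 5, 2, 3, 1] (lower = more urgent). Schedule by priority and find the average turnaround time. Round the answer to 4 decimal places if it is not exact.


Sort by priority (ascending = highest first):
Order: [(1, 7), (2, 7), (3, 12), (4, 2), (5, 6)]
Completion times:
  Priority 1, burst=7, C=7
  Priority 2, burst=7, C=14
  Priority 3, burst=12, C=26
  Priority 4, burst=2, C=28
  Priority 5, burst=6, C=34
Average turnaround = 109/5 = 21.8

21.8


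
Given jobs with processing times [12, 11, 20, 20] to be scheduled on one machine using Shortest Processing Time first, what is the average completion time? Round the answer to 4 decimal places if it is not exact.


Sort jobs by processing time (SPT order): [11, 12, 20, 20]
Compute completion times sequentially:
  Job 1: processing = 11, completes at 11
  Job 2: processing = 12, completes at 23
  Job 3: processing = 20, completes at 43
  Job 4: processing = 20, completes at 63
Sum of completion times = 140
Average completion time = 140/4 = 35.0

35.0


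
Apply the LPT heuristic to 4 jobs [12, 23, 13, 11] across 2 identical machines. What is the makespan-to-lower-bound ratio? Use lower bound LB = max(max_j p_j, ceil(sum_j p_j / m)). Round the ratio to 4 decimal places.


LPT order: [23, 13, 12, 11]
Machine loads after assignment: [34, 25]
LPT makespan = 34
Lower bound = max(max_job, ceil(total/2)) = max(23, 30) = 30
Ratio = 34 / 30 = 1.1333

1.1333


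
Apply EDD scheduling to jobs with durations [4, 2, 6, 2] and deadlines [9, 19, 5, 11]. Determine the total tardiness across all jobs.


Sort by due date (EDD order): [(6, 5), (4, 9), (2, 11), (2, 19)]
Compute completion times and tardiness:
  Job 1: p=6, d=5, C=6, tardiness=max(0,6-5)=1
  Job 2: p=4, d=9, C=10, tardiness=max(0,10-9)=1
  Job 3: p=2, d=11, C=12, tardiness=max(0,12-11)=1
  Job 4: p=2, d=19, C=14, tardiness=max(0,14-19)=0
Total tardiness = 3

3


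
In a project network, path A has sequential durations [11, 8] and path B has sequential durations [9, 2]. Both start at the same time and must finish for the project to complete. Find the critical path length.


Path A total = 11 + 8 = 19
Path B total = 9 + 2 = 11
Critical path = longest path = max(19, 11) = 19

19


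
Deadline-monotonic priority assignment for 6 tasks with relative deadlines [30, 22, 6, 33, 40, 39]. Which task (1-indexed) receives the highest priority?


Sort tasks by relative deadline (ascending):
  Task 3: deadline = 6
  Task 2: deadline = 22
  Task 1: deadline = 30
  Task 4: deadline = 33
  Task 6: deadline = 39
  Task 5: deadline = 40
Priority order (highest first): [3, 2, 1, 4, 6, 5]
Highest priority task = 3

3


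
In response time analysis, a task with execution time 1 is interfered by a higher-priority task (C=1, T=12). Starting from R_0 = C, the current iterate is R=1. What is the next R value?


R_next = C + ceil(R_prev / T_hp) * C_hp
ceil(1 / 12) = ceil(0.0833) = 1
Interference = 1 * 1 = 1
R_next = 1 + 1 = 2

2


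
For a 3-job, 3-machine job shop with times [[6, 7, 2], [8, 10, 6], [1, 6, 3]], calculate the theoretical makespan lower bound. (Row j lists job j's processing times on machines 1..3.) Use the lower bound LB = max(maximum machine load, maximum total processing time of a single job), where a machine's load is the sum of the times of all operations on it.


Machine loads:
  Machine 1: 6 + 8 + 1 = 15
  Machine 2: 7 + 10 + 6 = 23
  Machine 3: 2 + 6 + 3 = 11
Max machine load = 23
Job totals:
  Job 1: 15
  Job 2: 24
  Job 3: 10
Max job total = 24
Lower bound = max(23, 24) = 24

24


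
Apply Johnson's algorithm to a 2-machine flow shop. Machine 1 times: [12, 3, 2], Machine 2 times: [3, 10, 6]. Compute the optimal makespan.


Apply Johnson's rule:
  Group 1 (a <= b): [(3, 2, 6), (2, 3, 10)]
  Group 2 (a > b): [(1, 12, 3)]
Optimal job order: [3, 2, 1]
Schedule:
  Job 3: M1 done at 2, M2 done at 8
  Job 2: M1 done at 5, M2 done at 18
  Job 1: M1 done at 17, M2 done at 21
Makespan = 21

21


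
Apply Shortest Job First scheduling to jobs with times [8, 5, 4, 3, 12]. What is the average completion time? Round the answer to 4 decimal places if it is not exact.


SJF order (ascending): [3, 4, 5, 8, 12]
Completion times:
  Job 1: burst=3, C=3
  Job 2: burst=4, C=7
  Job 3: burst=5, C=12
  Job 4: burst=8, C=20
  Job 5: burst=12, C=32
Average completion = 74/5 = 14.8

14.8


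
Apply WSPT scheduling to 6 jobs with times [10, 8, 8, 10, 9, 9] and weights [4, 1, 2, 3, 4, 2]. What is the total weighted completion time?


Compute p/w ratios and sort ascending (WSPT): [(9, 4), (10, 4), (10, 3), (8, 2), (9, 2), (8, 1)]
Compute weighted completion times:
  Job (p=9,w=4): C=9, w*C=4*9=36
  Job (p=10,w=4): C=19, w*C=4*19=76
  Job (p=10,w=3): C=29, w*C=3*29=87
  Job (p=8,w=2): C=37, w*C=2*37=74
  Job (p=9,w=2): C=46, w*C=2*46=92
  Job (p=8,w=1): C=54, w*C=1*54=54
Total weighted completion time = 419

419


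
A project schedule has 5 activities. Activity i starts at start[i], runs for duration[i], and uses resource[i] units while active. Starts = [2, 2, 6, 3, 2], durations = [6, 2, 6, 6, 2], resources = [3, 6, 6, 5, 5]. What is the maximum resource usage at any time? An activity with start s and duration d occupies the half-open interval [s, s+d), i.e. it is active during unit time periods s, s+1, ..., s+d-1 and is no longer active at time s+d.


Each activity i is active on [start_i, start_i + duration_i).
Compute total resource usage per time slot:
  t=0: active resources = [], total = 0
  t=1: active resources = [], total = 0
  t=2: active resources = [3, 6, 5], total = 14
  t=3: active resources = [3, 6, 5, 5], total = 19
  t=4: active resources = [3, 5], total = 8
  t=5: active resources = [3, 5], total = 8
  t=6: active resources = [3, 6, 5], total = 14
  t=7: active resources = [3, 6, 5], total = 14
  t=8: active resources = [6, 5], total = 11
  t=9: active resources = [6], total = 6
  t=10: active resources = [6], total = 6
  t=11: active resources = [6], total = 6
Peak resource demand = 19

19


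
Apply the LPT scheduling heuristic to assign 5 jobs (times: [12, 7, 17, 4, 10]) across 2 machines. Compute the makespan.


Sort jobs in decreasing order (LPT): [17, 12, 10, 7, 4]
Assign each job to the least loaded machine:
  Machine 1: jobs [17, 7], load = 24
  Machine 2: jobs [12, 10, 4], load = 26
Makespan = max load = 26

26


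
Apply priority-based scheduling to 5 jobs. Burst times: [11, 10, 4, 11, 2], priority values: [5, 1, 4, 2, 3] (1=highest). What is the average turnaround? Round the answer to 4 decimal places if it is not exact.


Sort by priority (ascending = highest first):
Order: [(1, 10), (2, 11), (3, 2), (4, 4), (5, 11)]
Completion times:
  Priority 1, burst=10, C=10
  Priority 2, burst=11, C=21
  Priority 3, burst=2, C=23
  Priority 4, burst=4, C=27
  Priority 5, burst=11, C=38
Average turnaround = 119/5 = 23.8

23.8


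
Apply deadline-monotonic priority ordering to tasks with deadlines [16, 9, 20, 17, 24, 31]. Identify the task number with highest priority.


Sort tasks by relative deadline (ascending):
  Task 2: deadline = 9
  Task 1: deadline = 16
  Task 4: deadline = 17
  Task 3: deadline = 20
  Task 5: deadline = 24
  Task 6: deadline = 31
Priority order (highest first): [2, 1, 4, 3, 5, 6]
Highest priority task = 2

2


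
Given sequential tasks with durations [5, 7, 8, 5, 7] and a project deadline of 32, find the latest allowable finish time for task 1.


LF(activity 1) = deadline - sum of successor durations
Successors: activities 2 through 5 with durations [7, 8, 5, 7]
Sum of successor durations = 27
LF = 32 - 27 = 5

5


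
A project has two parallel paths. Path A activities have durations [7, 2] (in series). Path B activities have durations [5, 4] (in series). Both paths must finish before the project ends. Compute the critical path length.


Path A total = 7 + 2 = 9
Path B total = 5 + 4 = 9
Critical path = longest path = max(9, 9) = 9

9


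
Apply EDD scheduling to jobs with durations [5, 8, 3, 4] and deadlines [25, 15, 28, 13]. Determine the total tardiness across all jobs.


Sort by due date (EDD order): [(4, 13), (8, 15), (5, 25), (3, 28)]
Compute completion times and tardiness:
  Job 1: p=4, d=13, C=4, tardiness=max(0,4-13)=0
  Job 2: p=8, d=15, C=12, tardiness=max(0,12-15)=0
  Job 3: p=5, d=25, C=17, tardiness=max(0,17-25)=0
  Job 4: p=3, d=28, C=20, tardiness=max(0,20-28)=0
Total tardiness = 0

0


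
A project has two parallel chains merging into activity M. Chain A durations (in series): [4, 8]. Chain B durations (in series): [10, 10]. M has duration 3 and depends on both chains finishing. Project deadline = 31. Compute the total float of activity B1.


Forward pass: ES(B1) = sum of predecessors on chain B = 0
EF = ES + duration = 0 + 10 = 10
Backward pass: LF(M) = deadline = 31; LS(M) = 31 - 3 = 28
LF(B1) = LS(M) - sum(successors on chain B) = 28 - 10 = 18
LS = LF - duration = 18 - 10 = 8
Total float = LS - ES = 8 - 0 = 8

8


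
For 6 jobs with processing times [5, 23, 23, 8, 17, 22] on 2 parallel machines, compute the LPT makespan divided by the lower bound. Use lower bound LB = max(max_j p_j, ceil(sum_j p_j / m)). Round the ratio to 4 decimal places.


LPT order: [23, 23, 22, 17, 8, 5]
Machine loads after assignment: [50, 48]
LPT makespan = 50
Lower bound = max(max_job, ceil(total/2)) = max(23, 49) = 49
Ratio = 50 / 49 = 1.0204

1.0204


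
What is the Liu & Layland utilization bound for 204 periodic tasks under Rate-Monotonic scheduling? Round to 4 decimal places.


Compute 2^(1/204) = 1.0034035593
Subtract 1: 1.0034035593 - 1 = 0.0034035593
Multiply by n: 204 * 0.0034035593 = 0.6943260972
Round to 4 dp: 0.6943

0.6943


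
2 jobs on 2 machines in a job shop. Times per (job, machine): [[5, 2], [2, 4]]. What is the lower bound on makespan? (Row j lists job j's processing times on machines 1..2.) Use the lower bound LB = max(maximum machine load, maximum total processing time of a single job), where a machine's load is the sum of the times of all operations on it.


Machine loads:
  Machine 1: 5 + 2 = 7
  Machine 2: 2 + 4 = 6
Max machine load = 7
Job totals:
  Job 1: 7
  Job 2: 6
Max job total = 7
Lower bound = max(7, 7) = 7

7


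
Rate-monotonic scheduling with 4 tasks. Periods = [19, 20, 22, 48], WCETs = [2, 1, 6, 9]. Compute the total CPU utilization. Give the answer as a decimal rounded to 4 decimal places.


Compute individual utilizations (exact fractions):
  Task 1: C/T = 2/19 (approx. 0.1053)
  Task 2: C/T = 1/20 (approx. 0.05)
  Task 3: C/T = 6/22 = 3/11 (approx. 0.2727)
  Task 4: C/T = 9/48 = 3/16 (approx. 0.1875)
Total utilization U = 2/19 + 1/20 + 3/11 + 3/16 = 10291/16720
Rounded to 4 decimal places: U = 0.6155
RM (Liu & Layland) bound for 4 tasks = 0.756828; compare with U = 10291/16720 (approx. 0.615490)
U <= bound, so schedulable by RM sufficient condition.

0.6155


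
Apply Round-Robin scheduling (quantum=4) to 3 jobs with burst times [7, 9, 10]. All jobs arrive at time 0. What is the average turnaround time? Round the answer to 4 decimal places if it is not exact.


Time quantum = 4
Execution trace:
  J1 runs 4 units, time = 4
  J2 runs 4 units, time = 8
  J3 runs 4 units, time = 12
  J1 runs 3 units, time = 15
  J2 runs 4 units, time = 19
  J3 runs 4 units, time = 23
  J2 runs 1 units, time = 24
  J3 runs 2 units, time = 26
Finish times: [15, 24, 26]
Average turnaround = 65/3 = 21.6667

21.6667


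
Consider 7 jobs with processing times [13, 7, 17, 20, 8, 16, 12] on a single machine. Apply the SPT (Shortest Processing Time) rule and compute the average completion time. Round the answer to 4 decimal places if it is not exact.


Sort jobs by processing time (SPT order): [7, 8, 12, 13, 16, 17, 20]
Compute completion times sequentially:
  Job 1: processing = 7, completes at 7
  Job 2: processing = 8, completes at 15
  Job 3: processing = 12, completes at 27
  Job 4: processing = 13, completes at 40
  Job 5: processing = 16, completes at 56
  Job 6: processing = 17, completes at 73
  Job 7: processing = 20, completes at 93
Sum of completion times = 311
Average completion time = 311/7 = 44.4286

44.4286


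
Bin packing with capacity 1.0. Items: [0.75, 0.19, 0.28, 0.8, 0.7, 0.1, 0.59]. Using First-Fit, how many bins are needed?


Place items sequentially using First-Fit:
  Item 0.75 -> new Bin 1
  Item 0.19 -> Bin 1 (now 0.94)
  Item 0.28 -> new Bin 2
  Item 0.8 -> new Bin 3
  Item 0.7 -> Bin 2 (now 0.98)
  Item 0.1 -> Bin 3 (now 0.9)
  Item 0.59 -> new Bin 4
Total bins used = 4

4


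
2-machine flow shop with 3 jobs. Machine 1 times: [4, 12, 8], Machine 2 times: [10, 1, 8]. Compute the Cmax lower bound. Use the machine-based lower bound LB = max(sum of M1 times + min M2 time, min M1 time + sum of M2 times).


LB1 = sum(M1 times) + min(M2 times) = 24 + 1 = 25
LB2 = min(M1 times) + sum(M2 times) = 4 + 19 = 23
Lower bound = max(LB1, LB2) = max(25, 23) = 25

25


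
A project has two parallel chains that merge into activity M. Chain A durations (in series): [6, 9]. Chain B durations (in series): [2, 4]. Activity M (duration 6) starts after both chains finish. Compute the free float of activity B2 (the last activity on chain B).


ES(B2) = sum of predecessors on chain B = 2
EF(B2) = ES + duration = 2 + 4 = 6
Successor of B2 is M. ES(M) = max(sum(A), sum(B)) = max(15, 6) = 15
Free float = ES(successor) - EF(current) = 15 - 6 = 9

9


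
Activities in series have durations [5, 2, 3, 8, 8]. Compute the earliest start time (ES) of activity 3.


Activity 3 starts after activities 1 through 2 complete.
Predecessor durations: [5, 2]
ES = 5 + 2 = 7

7


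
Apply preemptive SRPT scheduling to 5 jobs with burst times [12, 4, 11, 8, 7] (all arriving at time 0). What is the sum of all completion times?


Since all jobs arrive at t=0, SRPT equals SPT ordering.
SPT order: [4, 7, 8, 11, 12]
Completion times:
  Job 1: p=4, C=4
  Job 2: p=7, C=11
  Job 3: p=8, C=19
  Job 4: p=11, C=30
  Job 5: p=12, C=42
Total completion time = 4 + 11 + 19 + 30 + 42 = 106

106


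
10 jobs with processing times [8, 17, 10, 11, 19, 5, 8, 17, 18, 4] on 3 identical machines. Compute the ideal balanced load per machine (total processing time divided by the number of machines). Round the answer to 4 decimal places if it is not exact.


Total processing time = 8 + 17 + 10 + 11 + 19 + 5 + 8 + 17 + 18 + 4 = 117
Number of machines = 3
Ideal balanced load = 117 / 3 = 39.0

39.0


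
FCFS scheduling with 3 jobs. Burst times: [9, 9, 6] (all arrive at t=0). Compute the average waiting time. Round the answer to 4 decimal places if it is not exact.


FCFS order (as given): [9, 9, 6]
Waiting times:
  Job 1: wait = 0
  Job 2: wait = 9
  Job 3: wait = 18
Sum of waiting times = 27
Average waiting time = 27/3 = 9.0

9.0


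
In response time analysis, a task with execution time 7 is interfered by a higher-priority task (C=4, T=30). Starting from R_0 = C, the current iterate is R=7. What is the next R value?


R_next = C + ceil(R_prev / T_hp) * C_hp
ceil(7 / 30) = ceil(0.2333) = 1
Interference = 1 * 4 = 4
R_next = 7 + 4 = 11

11


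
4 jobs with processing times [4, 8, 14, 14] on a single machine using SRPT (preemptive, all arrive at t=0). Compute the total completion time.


Since all jobs arrive at t=0, SRPT equals SPT ordering.
SPT order: [4, 8, 14, 14]
Completion times:
  Job 1: p=4, C=4
  Job 2: p=8, C=12
  Job 3: p=14, C=26
  Job 4: p=14, C=40
Total completion time = 4 + 12 + 26 + 40 = 82

82


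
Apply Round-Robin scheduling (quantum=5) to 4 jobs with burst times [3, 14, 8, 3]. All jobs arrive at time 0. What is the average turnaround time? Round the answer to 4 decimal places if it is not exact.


Time quantum = 5
Execution trace:
  J1 runs 3 units, time = 3
  J2 runs 5 units, time = 8
  J3 runs 5 units, time = 13
  J4 runs 3 units, time = 16
  J2 runs 5 units, time = 21
  J3 runs 3 units, time = 24
  J2 runs 4 units, time = 28
Finish times: [3, 28, 24, 16]
Average turnaround = 71/4 = 17.75

17.75


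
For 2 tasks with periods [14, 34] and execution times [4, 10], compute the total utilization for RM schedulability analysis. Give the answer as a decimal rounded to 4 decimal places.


Compute individual utilizations (exact fractions):
  Task 1: C/T = 4/14 = 2/7 (approx. 0.2857)
  Task 2: C/T = 10/34 = 5/17 (approx. 0.2941)
Total utilization U = 2/7 + 5/17 = 69/119
Rounded to 4 decimal places: U = 0.5798
RM (Liu & Layland) bound for 2 tasks = 0.828427; compare with U = 69/119 (approx. 0.579832)
U <= bound, so schedulable by RM sufficient condition.

0.5798


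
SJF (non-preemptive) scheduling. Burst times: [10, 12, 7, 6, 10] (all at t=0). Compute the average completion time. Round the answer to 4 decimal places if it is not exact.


SJF order (ascending): [6, 7, 10, 10, 12]
Completion times:
  Job 1: burst=6, C=6
  Job 2: burst=7, C=13
  Job 3: burst=10, C=23
  Job 4: burst=10, C=33
  Job 5: burst=12, C=45
Average completion = 120/5 = 24.0

24.0


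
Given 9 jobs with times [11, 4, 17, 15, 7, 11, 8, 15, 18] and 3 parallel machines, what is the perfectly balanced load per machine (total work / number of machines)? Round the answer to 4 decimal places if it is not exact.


Total processing time = 11 + 4 + 17 + 15 + 7 + 11 + 8 + 15 + 18 = 106
Number of machines = 3
Ideal balanced load = 106 / 3 = 35.3333

35.3333


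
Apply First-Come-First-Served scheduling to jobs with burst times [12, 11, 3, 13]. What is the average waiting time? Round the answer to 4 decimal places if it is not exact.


FCFS order (as given): [12, 11, 3, 13]
Waiting times:
  Job 1: wait = 0
  Job 2: wait = 12
  Job 3: wait = 23
  Job 4: wait = 26
Sum of waiting times = 61
Average waiting time = 61/4 = 15.25

15.25


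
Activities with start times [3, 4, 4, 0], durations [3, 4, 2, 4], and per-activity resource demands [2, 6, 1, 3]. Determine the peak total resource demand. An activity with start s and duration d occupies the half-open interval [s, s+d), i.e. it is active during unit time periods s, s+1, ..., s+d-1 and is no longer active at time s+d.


Each activity i is active on [start_i, start_i + duration_i).
Compute total resource usage per time slot:
  t=0: active resources = [3], total = 3
  t=1: active resources = [3], total = 3
  t=2: active resources = [3], total = 3
  t=3: active resources = [2, 3], total = 5
  t=4: active resources = [2, 6, 1], total = 9
  t=5: active resources = [2, 6, 1], total = 9
  t=6: active resources = [6], total = 6
  t=7: active resources = [6], total = 6
Peak resource demand = 9

9


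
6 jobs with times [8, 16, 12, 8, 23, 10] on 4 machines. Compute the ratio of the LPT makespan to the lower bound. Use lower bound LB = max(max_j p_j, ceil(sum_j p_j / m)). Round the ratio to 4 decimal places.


LPT order: [23, 16, 12, 10, 8, 8]
Machine loads after assignment: [23, 16, 20, 18]
LPT makespan = 23
Lower bound = max(max_job, ceil(total/4)) = max(23, 20) = 23
Ratio = 23 / 23 = 1.0

1.0


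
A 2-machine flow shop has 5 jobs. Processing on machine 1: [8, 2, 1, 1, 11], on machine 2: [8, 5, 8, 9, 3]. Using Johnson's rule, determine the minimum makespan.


Apply Johnson's rule:
  Group 1 (a <= b): [(3, 1, 8), (4, 1, 9), (2, 2, 5), (1, 8, 8)]
  Group 2 (a > b): [(5, 11, 3)]
Optimal job order: [3, 4, 2, 1, 5]
Schedule:
  Job 3: M1 done at 1, M2 done at 9
  Job 4: M1 done at 2, M2 done at 18
  Job 2: M1 done at 4, M2 done at 23
  Job 1: M1 done at 12, M2 done at 31
  Job 5: M1 done at 23, M2 done at 34
Makespan = 34

34


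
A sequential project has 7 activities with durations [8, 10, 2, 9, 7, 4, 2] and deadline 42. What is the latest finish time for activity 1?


LF(activity 1) = deadline - sum of successor durations
Successors: activities 2 through 7 with durations [10, 2, 9, 7, 4, 2]
Sum of successor durations = 34
LF = 42 - 34 = 8

8


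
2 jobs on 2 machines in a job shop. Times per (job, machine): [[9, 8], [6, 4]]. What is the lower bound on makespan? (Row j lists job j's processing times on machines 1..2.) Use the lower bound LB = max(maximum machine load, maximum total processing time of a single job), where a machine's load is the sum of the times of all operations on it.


Machine loads:
  Machine 1: 9 + 6 = 15
  Machine 2: 8 + 4 = 12
Max machine load = 15
Job totals:
  Job 1: 17
  Job 2: 10
Max job total = 17
Lower bound = max(15, 17) = 17

17


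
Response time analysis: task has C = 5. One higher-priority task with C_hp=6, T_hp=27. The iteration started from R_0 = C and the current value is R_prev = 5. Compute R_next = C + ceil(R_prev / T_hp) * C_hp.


R_next = C + ceil(R_prev / T_hp) * C_hp
ceil(5 / 27) = ceil(0.1852) = 1
Interference = 1 * 6 = 6
R_next = 5 + 6 = 11

11


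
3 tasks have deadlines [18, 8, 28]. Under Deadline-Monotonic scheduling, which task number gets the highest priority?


Sort tasks by relative deadline (ascending):
  Task 2: deadline = 8
  Task 1: deadline = 18
  Task 3: deadline = 28
Priority order (highest first): [2, 1, 3]
Highest priority task = 2

2


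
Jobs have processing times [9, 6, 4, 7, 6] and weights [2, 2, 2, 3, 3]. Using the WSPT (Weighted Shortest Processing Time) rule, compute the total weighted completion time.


Compute p/w ratios and sort ascending (WSPT): [(4, 2), (6, 3), (7, 3), (6, 2), (9, 2)]
Compute weighted completion times:
  Job (p=4,w=2): C=4, w*C=2*4=8
  Job (p=6,w=3): C=10, w*C=3*10=30
  Job (p=7,w=3): C=17, w*C=3*17=51
  Job (p=6,w=2): C=23, w*C=2*23=46
  Job (p=9,w=2): C=32, w*C=2*32=64
Total weighted completion time = 199

199


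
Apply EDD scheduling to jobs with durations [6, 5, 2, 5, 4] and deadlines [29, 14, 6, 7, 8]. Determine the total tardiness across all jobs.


Sort by due date (EDD order): [(2, 6), (5, 7), (4, 8), (5, 14), (6, 29)]
Compute completion times and tardiness:
  Job 1: p=2, d=6, C=2, tardiness=max(0,2-6)=0
  Job 2: p=5, d=7, C=7, tardiness=max(0,7-7)=0
  Job 3: p=4, d=8, C=11, tardiness=max(0,11-8)=3
  Job 4: p=5, d=14, C=16, tardiness=max(0,16-14)=2
  Job 5: p=6, d=29, C=22, tardiness=max(0,22-29)=0
Total tardiness = 5

5


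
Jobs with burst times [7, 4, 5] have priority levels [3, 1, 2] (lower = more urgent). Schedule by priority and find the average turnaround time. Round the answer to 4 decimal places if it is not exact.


Sort by priority (ascending = highest first):
Order: [(1, 4), (2, 5), (3, 7)]
Completion times:
  Priority 1, burst=4, C=4
  Priority 2, burst=5, C=9
  Priority 3, burst=7, C=16
Average turnaround = 29/3 = 9.6667

9.6667


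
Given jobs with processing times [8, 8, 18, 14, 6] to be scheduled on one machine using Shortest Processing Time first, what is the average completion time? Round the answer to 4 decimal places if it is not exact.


Sort jobs by processing time (SPT order): [6, 8, 8, 14, 18]
Compute completion times sequentially:
  Job 1: processing = 6, completes at 6
  Job 2: processing = 8, completes at 14
  Job 3: processing = 8, completes at 22
  Job 4: processing = 14, completes at 36
  Job 5: processing = 18, completes at 54
Sum of completion times = 132
Average completion time = 132/5 = 26.4

26.4


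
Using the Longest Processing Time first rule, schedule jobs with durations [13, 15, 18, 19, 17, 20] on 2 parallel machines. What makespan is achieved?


Sort jobs in decreasing order (LPT): [20, 19, 18, 17, 15, 13]
Assign each job to the least loaded machine:
  Machine 1: jobs [20, 17, 15], load = 52
  Machine 2: jobs [19, 18, 13], load = 50
Makespan = max load = 52

52


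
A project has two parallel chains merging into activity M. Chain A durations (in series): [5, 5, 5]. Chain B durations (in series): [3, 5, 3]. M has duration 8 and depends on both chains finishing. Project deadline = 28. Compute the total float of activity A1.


Forward pass: ES(A1) = sum of predecessors on chain A = 0
EF = ES + duration = 0 + 5 = 5
Backward pass: LF(M) = deadline = 28; LS(M) = 28 - 8 = 20
LF(A1) = LS(M) - sum(successors on chain A) = 20 - 10 = 10
LS = LF - duration = 10 - 5 = 5
Total float = LS - ES = 5 - 0 = 5

5


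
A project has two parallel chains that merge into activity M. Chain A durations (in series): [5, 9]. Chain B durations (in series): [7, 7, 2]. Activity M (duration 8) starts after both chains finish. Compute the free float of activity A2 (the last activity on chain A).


ES(A2) = sum of predecessors on chain A = 5
EF(A2) = ES + duration = 5 + 9 = 14
Successor of A2 is M. ES(M) = max(sum(A), sum(B)) = max(14, 16) = 16
Free float = ES(successor) - EF(current) = 16 - 14 = 2

2


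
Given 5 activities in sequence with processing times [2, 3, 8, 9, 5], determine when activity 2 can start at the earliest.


Activity 2 starts after activities 1 through 1 complete.
Predecessor durations: [2]
ES = 2 = 2

2


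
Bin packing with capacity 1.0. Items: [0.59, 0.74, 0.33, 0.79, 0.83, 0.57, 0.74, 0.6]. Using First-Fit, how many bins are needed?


Place items sequentially using First-Fit:
  Item 0.59 -> new Bin 1
  Item 0.74 -> new Bin 2
  Item 0.33 -> Bin 1 (now 0.92)
  Item 0.79 -> new Bin 3
  Item 0.83 -> new Bin 4
  Item 0.57 -> new Bin 5
  Item 0.74 -> new Bin 6
  Item 0.6 -> new Bin 7
Total bins used = 7

7


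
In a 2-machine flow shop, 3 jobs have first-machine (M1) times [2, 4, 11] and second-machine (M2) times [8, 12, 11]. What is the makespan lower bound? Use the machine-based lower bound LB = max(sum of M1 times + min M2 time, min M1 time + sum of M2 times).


LB1 = sum(M1 times) + min(M2 times) = 17 + 8 = 25
LB2 = min(M1 times) + sum(M2 times) = 2 + 31 = 33
Lower bound = max(LB1, LB2) = max(25, 33) = 33

33


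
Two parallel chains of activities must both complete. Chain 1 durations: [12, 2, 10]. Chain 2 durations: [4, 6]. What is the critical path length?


Path A total = 12 + 2 + 10 = 24
Path B total = 4 + 6 = 10
Critical path = longest path = max(24, 10) = 24

24


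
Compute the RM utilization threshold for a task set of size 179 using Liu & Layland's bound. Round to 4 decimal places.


Compute 2^(1/179) = 1.0038798378
Subtract 1: 1.0038798378 - 1 = 0.0038798378
Multiply by n: 179 * 0.0038798378 = 0.6944909662
Round to 4 dp: 0.6945

0.6945


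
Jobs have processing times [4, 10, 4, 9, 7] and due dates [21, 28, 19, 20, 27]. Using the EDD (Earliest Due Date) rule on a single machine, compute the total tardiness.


Sort by due date (EDD order): [(4, 19), (9, 20), (4, 21), (7, 27), (10, 28)]
Compute completion times and tardiness:
  Job 1: p=4, d=19, C=4, tardiness=max(0,4-19)=0
  Job 2: p=9, d=20, C=13, tardiness=max(0,13-20)=0
  Job 3: p=4, d=21, C=17, tardiness=max(0,17-21)=0
  Job 4: p=7, d=27, C=24, tardiness=max(0,24-27)=0
  Job 5: p=10, d=28, C=34, tardiness=max(0,34-28)=6
Total tardiness = 6

6


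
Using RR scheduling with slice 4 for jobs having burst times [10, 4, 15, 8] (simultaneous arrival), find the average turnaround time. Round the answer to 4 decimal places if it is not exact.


Time quantum = 4
Execution trace:
  J1 runs 4 units, time = 4
  J2 runs 4 units, time = 8
  J3 runs 4 units, time = 12
  J4 runs 4 units, time = 16
  J1 runs 4 units, time = 20
  J3 runs 4 units, time = 24
  J4 runs 4 units, time = 28
  J1 runs 2 units, time = 30
  J3 runs 4 units, time = 34
  J3 runs 3 units, time = 37
Finish times: [30, 8, 37, 28]
Average turnaround = 103/4 = 25.75

25.75


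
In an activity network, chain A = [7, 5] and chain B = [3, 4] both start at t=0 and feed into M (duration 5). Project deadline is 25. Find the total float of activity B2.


Forward pass: ES(B2) = sum of predecessors on chain B = 3
EF = ES + duration = 3 + 4 = 7
Backward pass: LF(M) = deadline = 25; LS(M) = 25 - 5 = 20
LF(B2) = LS(M) - sum(successors on chain B) = 20 - 0 = 20
LS = LF - duration = 20 - 4 = 16
Total float = LS - ES = 16 - 3 = 13

13


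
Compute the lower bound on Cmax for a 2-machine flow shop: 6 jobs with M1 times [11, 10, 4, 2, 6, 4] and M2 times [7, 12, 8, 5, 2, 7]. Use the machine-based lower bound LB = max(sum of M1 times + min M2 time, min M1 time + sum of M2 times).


LB1 = sum(M1 times) + min(M2 times) = 37 + 2 = 39
LB2 = min(M1 times) + sum(M2 times) = 2 + 41 = 43
Lower bound = max(LB1, LB2) = max(39, 43) = 43

43


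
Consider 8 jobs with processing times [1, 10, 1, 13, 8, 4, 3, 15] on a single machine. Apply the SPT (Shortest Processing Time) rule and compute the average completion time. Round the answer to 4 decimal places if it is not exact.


Sort jobs by processing time (SPT order): [1, 1, 3, 4, 8, 10, 13, 15]
Compute completion times sequentially:
  Job 1: processing = 1, completes at 1
  Job 2: processing = 1, completes at 2
  Job 3: processing = 3, completes at 5
  Job 4: processing = 4, completes at 9
  Job 5: processing = 8, completes at 17
  Job 6: processing = 10, completes at 27
  Job 7: processing = 13, completes at 40
  Job 8: processing = 15, completes at 55
Sum of completion times = 156
Average completion time = 156/8 = 19.5

19.5


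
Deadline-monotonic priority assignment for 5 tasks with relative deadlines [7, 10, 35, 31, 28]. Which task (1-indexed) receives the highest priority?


Sort tasks by relative deadline (ascending):
  Task 1: deadline = 7
  Task 2: deadline = 10
  Task 5: deadline = 28
  Task 4: deadline = 31
  Task 3: deadline = 35
Priority order (highest first): [1, 2, 5, 4, 3]
Highest priority task = 1

1


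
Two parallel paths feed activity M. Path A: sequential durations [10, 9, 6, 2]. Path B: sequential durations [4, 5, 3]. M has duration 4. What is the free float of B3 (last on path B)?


ES(B3) = sum of predecessors on chain B = 9
EF(B3) = ES + duration = 9 + 3 = 12
Successor of B3 is M. ES(M) = max(sum(A), sum(B)) = max(27, 12) = 27
Free float = ES(successor) - EF(current) = 27 - 12 = 15

15


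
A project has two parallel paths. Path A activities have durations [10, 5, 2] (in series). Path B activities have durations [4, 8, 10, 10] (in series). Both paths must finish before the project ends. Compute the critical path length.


Path A total = 10 + 5 + 2 = 17
Path B total = 4 + 8 + 10 + 10 = 32
Critical path = longest path = max(17, 32) = 32

32


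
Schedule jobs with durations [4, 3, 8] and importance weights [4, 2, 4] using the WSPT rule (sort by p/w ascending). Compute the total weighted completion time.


Compute p/w ratios and sort ascending (WSPT): [(4, 4), (3, 2), (8, 4)]
Compute weighted completion times:
  Job (p=4,w=4): C=4, w*C=4*4=16
  Job (p=3,w=2): C=7, w*C=2*7=14
  Job (p=8,w=4): C=15, w*C=4*15=60
Total weighted completion time = 90

90


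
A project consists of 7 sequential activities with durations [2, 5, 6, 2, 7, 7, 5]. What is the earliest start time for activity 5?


Activity 5 starts after activities 1 through 4 complete.
Predecessor durations: [2, 5, 6, 2]
ES = 2 + 5 + 6 + 2 = 15

15


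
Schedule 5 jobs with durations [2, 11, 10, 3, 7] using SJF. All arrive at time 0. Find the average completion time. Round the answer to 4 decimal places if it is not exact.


SJF order (ascending): [2, 3, 7, 10, 11]
Completion times:
  Job 1: burst=2, C=2
  Job 2: burst=3, C=5
  Job 3: burst=7, C=12
  Job 4: burst=10, C=22
  Job 5: burst=11, C=33
Average completion = 74/5 = 14.8

14.8


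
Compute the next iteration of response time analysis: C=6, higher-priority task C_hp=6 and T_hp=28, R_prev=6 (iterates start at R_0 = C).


R_next = C + ceil(R_prev / T_hp) * C_hp
ceil(6 / 28) = ceil(0.2143) = 1
Interference = 1 * 6 = 6
R_next = 6 + 6 = 12

12


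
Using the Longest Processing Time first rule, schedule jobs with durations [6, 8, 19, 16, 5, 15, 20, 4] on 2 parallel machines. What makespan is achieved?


Sort jobs in decreasing order (LPT): [20, 19, 16, 15, 8, 6, 5, 4]
Assign each job to the least loaded machine:
  Machine 1: jobs [20, 15, 8, 4], load = 47
  Machine 2: jobs [19, 16, 6, 5], load = 46
Makespan = max load = 47

47


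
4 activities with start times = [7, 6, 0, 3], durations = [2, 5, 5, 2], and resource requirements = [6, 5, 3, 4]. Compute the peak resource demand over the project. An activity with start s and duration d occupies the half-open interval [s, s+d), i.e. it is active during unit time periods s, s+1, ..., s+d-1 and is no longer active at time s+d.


Each activity i is active on [start_i, start_i + duration_i).
Compute total resource usage per time slot:
  t=0: active resources = [3], total = 3
  t=1: active resources = [3], total = 3
  t=2: active resources = [3], total = 3
  t=3: active resources = [3, 4], total = 7
  t=4: active resources = [3, 4], total = 7
  t=5: active resources = [], total = 0
  t=6: active resources = [5], total = 5
  t=7: active resources = [6, 5], total = 11
  t=8: active resources = [6, 5], total = 11
  t=9: active resources = [5], total = 5
  t=10: active resources = [5], total = 5
Peak resource demand = 11

11


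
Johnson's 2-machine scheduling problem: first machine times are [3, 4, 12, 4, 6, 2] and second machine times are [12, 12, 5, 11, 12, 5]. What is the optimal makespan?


Apply Johnson's rule:
  Group 1 (a <= b): [(6, 2, 5), (1, 3, 12), (2, 4, 12), (4, 4, 11), (5, 6, 12)]
  Group 2 (a > b): [(3, 12, 5)]
Optimal job order: [6, 1, 2, 4, 5, 3]
Schedule:
  Job 6: M1 done at 2, M2 done at 7
  Job 1: M1 done at 5, M2 done at 19
  Job 2: M1 done at 9, M2 done at 31
  Job 4: M1 done at 13, M2 done at 42
  Job 5: M1 done at 19, M2 done at 54
  Job 3: M1 done at 31, M2 done at 59
Makespan = 59

59


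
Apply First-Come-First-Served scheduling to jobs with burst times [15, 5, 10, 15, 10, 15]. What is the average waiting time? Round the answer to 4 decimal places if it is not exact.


FCFS order (as given): [15, 5, 10, 15, 10, 15]
Waiting times:
  Job 1: wait = 0
  Job 2: wait = 15
  Job 3: wait = 20
  Job 4: wait = 30
  Job 5: wait = 45
  Job 6: wait = 55
Sum of waiting times = 165
Average waiting time = 165/6 = 27.5

27.5


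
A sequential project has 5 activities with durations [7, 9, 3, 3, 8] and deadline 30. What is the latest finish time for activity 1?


LF(activity 1) = deadline - sum of successor durations
Successors: activities 2 through 5 with durations [9, 3, 3, 8]
Sum of successor durations = 23
LF = 30 - 23 = 7

7


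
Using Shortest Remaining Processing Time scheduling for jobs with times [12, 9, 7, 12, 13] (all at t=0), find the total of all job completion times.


Since all jobs arrive at t=0, SRPT equals SPT ordering.
SPT order: [7, 9, 12, 12, 13]
Completion times:
  Job 1: p=7, C=7
  Job 2: p=9, C=16
  Job 3: p=12, C=28
  Job 4: p=12, C=40
  Job 5: p=13, C=53
Total completion time = 7 + 16 + 28 + 40 + 53 = 144

144


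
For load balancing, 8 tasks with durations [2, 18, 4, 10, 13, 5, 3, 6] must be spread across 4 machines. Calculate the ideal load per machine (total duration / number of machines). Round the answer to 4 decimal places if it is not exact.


Total processing time = 2 + 18 + 4 + 10 + 13 + 5 + 3 + 6 = 61
Number of machines = 4
Ideal balanced load = 61 / 4 = 15.25

15.25


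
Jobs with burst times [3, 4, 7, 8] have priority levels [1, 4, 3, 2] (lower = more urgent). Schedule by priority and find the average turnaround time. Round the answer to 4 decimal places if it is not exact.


Sort by priority (ascending = highest first):
Order: [(1, 3), (2, 8), (3, 7), (4, 4)]
Completion times:
  Priority 1, burst=3, C=3
  Priority 2, burst=8, C=11
  Priority 3, burst=7, C=18
  Priority 4, burst=4, C=22
Average turnaround = 54/4 = 13.5

13.5
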